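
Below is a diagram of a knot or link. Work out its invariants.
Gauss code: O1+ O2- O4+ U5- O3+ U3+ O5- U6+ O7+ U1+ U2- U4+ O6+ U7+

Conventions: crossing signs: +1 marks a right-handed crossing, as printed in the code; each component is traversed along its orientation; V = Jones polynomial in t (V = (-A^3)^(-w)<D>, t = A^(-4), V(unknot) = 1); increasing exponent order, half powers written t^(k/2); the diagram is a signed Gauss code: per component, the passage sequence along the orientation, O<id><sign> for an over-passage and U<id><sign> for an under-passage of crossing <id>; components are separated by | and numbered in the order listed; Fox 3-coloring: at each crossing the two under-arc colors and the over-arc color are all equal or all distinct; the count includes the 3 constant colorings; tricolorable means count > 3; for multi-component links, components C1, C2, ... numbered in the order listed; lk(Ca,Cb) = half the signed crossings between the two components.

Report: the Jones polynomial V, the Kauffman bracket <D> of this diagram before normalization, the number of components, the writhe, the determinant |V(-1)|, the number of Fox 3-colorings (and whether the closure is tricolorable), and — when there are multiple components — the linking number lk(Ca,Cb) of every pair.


Jones polynomial: V(t) = t + t^3 - t^4
<D> = A^-7 - A^-3 - A^5; writhe +3
components 1, writhe +3 (7 crossings)
3-colorings: 9 of 3^7, det 3 — tricolorable
note: det 3 = |V(-1)|; divisible by 3, so tricolorable


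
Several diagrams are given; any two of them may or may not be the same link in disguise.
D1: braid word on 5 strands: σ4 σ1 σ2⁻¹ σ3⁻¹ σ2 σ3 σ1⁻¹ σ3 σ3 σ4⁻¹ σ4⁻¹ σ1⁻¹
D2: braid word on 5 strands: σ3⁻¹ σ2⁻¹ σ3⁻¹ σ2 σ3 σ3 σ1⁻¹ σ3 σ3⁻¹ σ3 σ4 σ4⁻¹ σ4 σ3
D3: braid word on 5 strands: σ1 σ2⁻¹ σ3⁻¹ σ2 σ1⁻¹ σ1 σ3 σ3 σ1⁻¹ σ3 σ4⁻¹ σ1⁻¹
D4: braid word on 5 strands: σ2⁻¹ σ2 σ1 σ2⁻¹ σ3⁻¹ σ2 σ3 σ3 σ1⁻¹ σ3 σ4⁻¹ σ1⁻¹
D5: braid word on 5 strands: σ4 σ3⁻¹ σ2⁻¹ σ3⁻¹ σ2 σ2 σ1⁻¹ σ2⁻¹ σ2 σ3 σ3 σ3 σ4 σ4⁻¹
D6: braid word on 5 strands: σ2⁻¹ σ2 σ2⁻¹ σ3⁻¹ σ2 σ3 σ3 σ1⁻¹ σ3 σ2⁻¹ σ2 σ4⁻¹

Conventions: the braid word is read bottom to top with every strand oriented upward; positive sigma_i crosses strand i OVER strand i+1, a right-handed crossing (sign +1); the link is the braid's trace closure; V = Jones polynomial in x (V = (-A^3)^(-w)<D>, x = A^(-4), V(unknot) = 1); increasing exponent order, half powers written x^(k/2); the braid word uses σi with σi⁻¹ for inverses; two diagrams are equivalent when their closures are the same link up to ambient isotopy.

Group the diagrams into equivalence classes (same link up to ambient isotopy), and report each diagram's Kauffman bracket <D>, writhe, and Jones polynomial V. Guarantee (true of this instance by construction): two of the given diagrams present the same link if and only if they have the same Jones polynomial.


classes: {D1, D2, D3, D4, D5, D6}
V(D1) = x + x^3 - x^4  [12 crossings, <D> = -A^-16 + A^-12 + A^-4, w = 0]
V(D2) = x + x^3 - x^4  (w +2, c 14, <D> = -A^-10 + A^-6 + A^2)
V(D3) = x + x^3 - x^4  [12 crossings, <D> = -A^-16 + A^-12 + A^-4, w = 0]
V(D4) = x + x^3 - x^4  [12 crossings, <D> = -A^-16 + A^-12 + A^-4, w = 0]
V(D5) = x + x^3 - x^4  (w +2, c 14, <D> = -A^-10 + A^-6 + A^2)
V(D6) = x + x^3 - x^4  (w 0, c 12, <D> = -A^-16 + A^-12 + A^-4)
insight: one V(x) for all 6 diagrams — one class (guaranteed)


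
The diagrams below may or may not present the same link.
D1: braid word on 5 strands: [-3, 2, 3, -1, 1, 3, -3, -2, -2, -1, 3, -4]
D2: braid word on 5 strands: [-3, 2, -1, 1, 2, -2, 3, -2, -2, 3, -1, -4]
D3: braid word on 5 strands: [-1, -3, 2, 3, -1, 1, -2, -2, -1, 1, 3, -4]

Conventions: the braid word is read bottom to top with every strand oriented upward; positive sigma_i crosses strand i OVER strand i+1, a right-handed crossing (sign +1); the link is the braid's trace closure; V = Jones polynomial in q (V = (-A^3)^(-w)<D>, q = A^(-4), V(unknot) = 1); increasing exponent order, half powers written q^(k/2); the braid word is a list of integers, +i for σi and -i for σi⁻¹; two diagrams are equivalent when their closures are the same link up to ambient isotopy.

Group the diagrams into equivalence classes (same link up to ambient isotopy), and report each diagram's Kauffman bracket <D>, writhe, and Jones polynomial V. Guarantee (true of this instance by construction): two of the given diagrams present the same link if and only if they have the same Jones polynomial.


equivalence classes: {D1, D2, D3}
D1 (bracket A^-6; 12 crossings at w = -2): V = 1
V(D2) = 1  (w -2, c 12, <D> = A^-6)
D3 (bracket A^-6; 12 crossings at w = -2): V = 1
key observation: one V(q) for all 3 diagrams — one class (guaranteed)


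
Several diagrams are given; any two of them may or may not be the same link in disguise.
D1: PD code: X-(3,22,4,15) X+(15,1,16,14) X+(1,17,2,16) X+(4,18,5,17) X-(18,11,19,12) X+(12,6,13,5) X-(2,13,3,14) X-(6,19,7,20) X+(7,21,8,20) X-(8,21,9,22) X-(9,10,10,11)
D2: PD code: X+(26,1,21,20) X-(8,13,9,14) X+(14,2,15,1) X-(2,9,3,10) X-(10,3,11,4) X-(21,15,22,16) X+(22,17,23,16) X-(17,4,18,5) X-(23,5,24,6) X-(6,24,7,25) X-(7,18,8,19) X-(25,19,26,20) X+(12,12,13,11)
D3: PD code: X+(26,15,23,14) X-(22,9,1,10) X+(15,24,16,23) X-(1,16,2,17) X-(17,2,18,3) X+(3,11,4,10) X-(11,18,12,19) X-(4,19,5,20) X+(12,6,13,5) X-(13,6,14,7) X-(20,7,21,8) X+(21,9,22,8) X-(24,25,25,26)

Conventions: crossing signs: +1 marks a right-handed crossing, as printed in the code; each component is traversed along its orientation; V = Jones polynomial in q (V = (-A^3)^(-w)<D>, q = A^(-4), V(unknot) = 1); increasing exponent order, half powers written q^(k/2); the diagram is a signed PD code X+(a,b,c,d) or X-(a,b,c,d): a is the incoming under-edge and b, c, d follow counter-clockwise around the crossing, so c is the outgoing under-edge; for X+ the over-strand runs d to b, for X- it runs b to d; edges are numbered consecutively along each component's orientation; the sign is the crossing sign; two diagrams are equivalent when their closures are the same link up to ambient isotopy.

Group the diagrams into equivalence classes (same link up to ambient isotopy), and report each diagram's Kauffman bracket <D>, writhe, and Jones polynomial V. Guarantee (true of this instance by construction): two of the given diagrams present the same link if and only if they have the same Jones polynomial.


classes: {D1} | {D2} | {D3}
V(D1) = -q^(-3/2) + q^(-1/2) - 2q^(1/2) + q^(3/2) - 2q^(5/2) + q^(7/2)  [11 crossings, <D> = -A^-17 + 2A^-13 - A^-9 + 2A^-5 - A^-1 + A^3, w = -1]
D2 (bracket A^-9 - A^-5 + 3A^-1 - 2A^3 + 3A^7 - 2A^11 + A^15 - A^19; 13 crossings at w = -5): V = q^(-17/2) - q^(-15/2) + 2q^(-13/2) - 3q^(-11/2) + 2q^(-9/2) - 3q^(-7/2) + q^(-5/2) - q^(-3/2)
V(D3) = q^(-11/2) - q^(-9/2) + 2q^(-7/2) - 3q^(-5/2) + 2q^(-3/2) - 3q^(-1/2) + q^(1/2) - q^(3/2)  (w -3, c 13, <D> = A^-15 - A^-11 + 3A^-7 - 2A^-3 + 3A - 2A^5 + A^9 - A^13)
insight: 3 classes among 3 diagrams; unequal V(q) rules out equality


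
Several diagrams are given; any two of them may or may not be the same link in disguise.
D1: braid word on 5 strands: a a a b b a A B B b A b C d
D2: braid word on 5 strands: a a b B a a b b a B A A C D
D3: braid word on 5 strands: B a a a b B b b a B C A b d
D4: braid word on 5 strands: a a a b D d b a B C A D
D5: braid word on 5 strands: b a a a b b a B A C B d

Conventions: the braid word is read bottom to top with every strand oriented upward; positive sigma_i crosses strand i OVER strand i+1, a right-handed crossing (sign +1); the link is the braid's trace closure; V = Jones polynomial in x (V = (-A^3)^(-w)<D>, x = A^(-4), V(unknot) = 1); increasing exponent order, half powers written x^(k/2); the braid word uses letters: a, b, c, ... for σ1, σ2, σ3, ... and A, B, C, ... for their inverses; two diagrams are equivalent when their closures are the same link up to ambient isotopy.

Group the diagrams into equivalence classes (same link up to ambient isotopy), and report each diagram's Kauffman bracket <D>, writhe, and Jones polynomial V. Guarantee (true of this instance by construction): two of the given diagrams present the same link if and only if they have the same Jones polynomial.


equivalence classes: {D1, D2, D3, D4, D5}
D1 (bracket -A^-12 + A^-8 - A^-4 + 2 - A^4 + A^8; 14 crossings at w = +4): V = x - x^2 + 2x^3 - x^4 + x^5 - x^6
V(D2) = x - x^2 + 2x^3 - x^4 + x^5 - x^6  (w +2, c 14, <D> = -A^-18 + A^-14 - A^-10 + 2A^-6 - A^-2 + A^2)
V(D3) = x - x^2 + 2x^3 - x^4 + x^5 - x^6  (w +4, c 14, <D> = -A^-12 + A^-8 - A^-4 + 2 - A^4 + A^8)
D4 (bracket -A^-18 + A^-14 - A^-10 + 2A^-6 - A^-2 + A^2; 12 crossings at w = +2): V = x - x^2 + 2x^3 - x^4 + x^5 - x^6
V(D5) = x - x^2 + 2x^3 - x^4 + x^5 - x^6  [12 crossings, <D> = -A^-12 + A^-8 - A^-4 + 2 - A^4 + A^8, w = +4]
observation: all 5 diagrams share one V(x), hence one class


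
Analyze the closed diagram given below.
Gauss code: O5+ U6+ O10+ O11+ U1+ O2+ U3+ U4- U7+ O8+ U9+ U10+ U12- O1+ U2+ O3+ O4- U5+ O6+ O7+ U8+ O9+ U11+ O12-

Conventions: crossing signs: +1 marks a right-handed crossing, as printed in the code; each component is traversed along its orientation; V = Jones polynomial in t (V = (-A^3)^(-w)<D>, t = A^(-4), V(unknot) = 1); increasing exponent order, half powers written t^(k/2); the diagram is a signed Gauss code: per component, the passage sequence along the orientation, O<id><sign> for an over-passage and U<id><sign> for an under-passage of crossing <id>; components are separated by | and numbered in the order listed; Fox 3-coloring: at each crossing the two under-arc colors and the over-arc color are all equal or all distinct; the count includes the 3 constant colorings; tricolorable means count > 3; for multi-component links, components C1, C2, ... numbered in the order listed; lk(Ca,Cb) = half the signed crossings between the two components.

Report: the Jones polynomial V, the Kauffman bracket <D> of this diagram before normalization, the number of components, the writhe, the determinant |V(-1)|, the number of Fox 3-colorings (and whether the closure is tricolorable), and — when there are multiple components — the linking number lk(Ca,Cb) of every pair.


Jones polynomial: V(t) = t^3 + t^5 - t^8
<D> = -A^-8 + A^4 + A^12; writhe +8
components 1, writhe +8 (12 crossings)
3-colorings: 9 of 3^12, det 3 — tricolorable
note: det 3 = |V(-1)|; divisible by 3, so tricolorable


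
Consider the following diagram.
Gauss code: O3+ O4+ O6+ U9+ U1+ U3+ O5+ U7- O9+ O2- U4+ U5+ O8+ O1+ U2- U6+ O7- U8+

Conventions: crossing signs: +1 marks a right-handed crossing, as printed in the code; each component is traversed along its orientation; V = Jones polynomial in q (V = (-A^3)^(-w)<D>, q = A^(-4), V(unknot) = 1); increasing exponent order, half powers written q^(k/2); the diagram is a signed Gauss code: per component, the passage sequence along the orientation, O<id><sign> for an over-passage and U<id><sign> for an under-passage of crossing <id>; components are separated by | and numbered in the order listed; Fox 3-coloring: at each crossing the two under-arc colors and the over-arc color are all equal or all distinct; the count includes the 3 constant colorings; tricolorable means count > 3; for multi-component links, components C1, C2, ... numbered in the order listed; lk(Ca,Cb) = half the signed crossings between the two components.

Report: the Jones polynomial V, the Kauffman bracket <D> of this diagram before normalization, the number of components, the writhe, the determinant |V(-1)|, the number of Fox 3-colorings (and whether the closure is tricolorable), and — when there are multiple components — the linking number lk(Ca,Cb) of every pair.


Jones polynomial: V(q) = 2q - 2q^2 + 3q^3 - 3q^4 + 2q^5 - 2q^6 + q^7
<D> = -A^-13 + 2A^-9 - 2A^-5 + 3A^-1 - 3A^3 + 2A^7 - 2A^11; writhe +5
components 1, writhe +5 (9 crossings)
3-colorings: 9 of 3^9, det 15 — tricolorable
note: w = +5 shifts under R1 moves; the (-A^3)^(-5) factor cancels that in V


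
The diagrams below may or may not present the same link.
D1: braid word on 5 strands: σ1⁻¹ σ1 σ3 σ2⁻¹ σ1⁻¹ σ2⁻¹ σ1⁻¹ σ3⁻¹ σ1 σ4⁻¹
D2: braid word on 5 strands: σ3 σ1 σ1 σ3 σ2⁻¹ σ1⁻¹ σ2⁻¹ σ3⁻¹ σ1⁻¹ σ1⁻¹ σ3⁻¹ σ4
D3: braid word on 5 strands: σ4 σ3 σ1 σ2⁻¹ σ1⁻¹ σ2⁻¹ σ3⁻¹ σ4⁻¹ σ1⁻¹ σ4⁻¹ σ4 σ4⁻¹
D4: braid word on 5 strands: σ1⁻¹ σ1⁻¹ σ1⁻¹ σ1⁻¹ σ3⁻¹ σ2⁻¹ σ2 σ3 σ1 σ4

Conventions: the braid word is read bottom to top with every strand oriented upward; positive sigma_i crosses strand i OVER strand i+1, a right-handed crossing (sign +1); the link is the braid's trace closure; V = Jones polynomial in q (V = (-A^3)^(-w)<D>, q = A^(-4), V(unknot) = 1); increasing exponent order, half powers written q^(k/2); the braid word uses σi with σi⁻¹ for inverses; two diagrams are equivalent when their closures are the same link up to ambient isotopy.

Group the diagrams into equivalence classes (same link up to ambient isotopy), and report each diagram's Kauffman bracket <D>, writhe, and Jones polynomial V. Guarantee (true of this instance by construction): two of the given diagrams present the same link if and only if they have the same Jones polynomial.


grouping into links: {D1, D2, D3} | {D4}
V(D1) = q^-3 + q^-2 + q^-1 + 1  (w -4, c 10, <D> = A^-12 + A^-8 + A^-4 + 1)
D2 (bracket A^-6 + A^-2 + A^2 + A^6; 12 crossings at w = -2): V = q^-3 + q^-2 + q^-1 + 1
V(D3) = q^-3 + q^-2 + q^-1 + 1  [12 crossings, <D> = A^-12 + A^-8 + A^-4 + 1, w = -4]
V(D4) = -q^-5 - q^-4 + q^-3 + 2q^-2 + 2q^-1 + 1  (w -2, c 10, <D> = A^-6 + 2A^-2 + 2A^2 + A^6 - A^10 - A^14)
why: comparing 4 Jones polynomials yields 2 groups


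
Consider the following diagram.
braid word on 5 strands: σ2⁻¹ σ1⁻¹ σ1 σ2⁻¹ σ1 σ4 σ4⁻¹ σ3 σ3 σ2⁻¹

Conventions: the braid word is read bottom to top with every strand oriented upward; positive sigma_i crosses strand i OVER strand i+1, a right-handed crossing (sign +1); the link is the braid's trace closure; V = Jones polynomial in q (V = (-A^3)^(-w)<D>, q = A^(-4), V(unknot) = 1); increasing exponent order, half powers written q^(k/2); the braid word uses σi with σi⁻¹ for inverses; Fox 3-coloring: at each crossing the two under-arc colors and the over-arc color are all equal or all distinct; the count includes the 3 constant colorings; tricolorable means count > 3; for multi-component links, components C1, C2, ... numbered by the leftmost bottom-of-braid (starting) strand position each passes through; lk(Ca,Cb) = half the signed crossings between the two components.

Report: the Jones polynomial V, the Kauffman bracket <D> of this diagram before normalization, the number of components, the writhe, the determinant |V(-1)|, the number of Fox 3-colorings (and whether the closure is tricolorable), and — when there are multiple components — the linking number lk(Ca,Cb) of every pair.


V = -q^-4 + q^-1 + 2 + q + q^2
<D> = A^-8 + A^-4 + 2 + A^4 - A^16 (w = 0)
3 components over 10 crossings, w = 0
lk(C1,C2): +1
lk(C1,C3) = 0
linking number lk(C2,C3) = 0
27 Fox colorings among 3^10, |V(-1)| = 0: tricolorable
why: the span of V is 6, within the link bound 10 + 3 - 1


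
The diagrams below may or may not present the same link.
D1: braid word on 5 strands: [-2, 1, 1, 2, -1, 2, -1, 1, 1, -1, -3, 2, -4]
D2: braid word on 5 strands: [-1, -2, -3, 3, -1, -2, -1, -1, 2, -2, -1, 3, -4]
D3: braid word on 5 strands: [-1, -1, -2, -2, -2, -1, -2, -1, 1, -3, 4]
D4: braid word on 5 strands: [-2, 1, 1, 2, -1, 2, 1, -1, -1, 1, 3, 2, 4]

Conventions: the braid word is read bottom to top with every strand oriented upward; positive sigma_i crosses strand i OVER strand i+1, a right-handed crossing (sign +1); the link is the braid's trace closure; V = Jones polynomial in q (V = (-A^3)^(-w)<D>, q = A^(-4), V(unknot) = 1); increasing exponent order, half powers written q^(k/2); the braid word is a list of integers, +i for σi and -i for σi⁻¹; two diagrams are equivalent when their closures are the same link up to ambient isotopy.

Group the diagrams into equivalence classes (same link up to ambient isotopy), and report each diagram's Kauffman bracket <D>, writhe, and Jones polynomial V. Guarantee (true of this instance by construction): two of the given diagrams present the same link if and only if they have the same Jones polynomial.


classes: {D1, D4} | {D2, D3}
V(D1) = -q^(1/2) + q^(3/2) - q^(5/2) - q^(9/2)  [13 crossings, <D> = A^-15 + A^-7 - A^-3 + A, w = +1]
D2 (bracket A^-11 + A^-3 - A + A^5 - A^9 + A^13; 13 crossings at w = -7): V = -q^(-17/2) + q^(-15/2) - q^(-13/2) + q^(-11/2) - q^(-9/2) - q^(-5/2)
V(D3) = -q^(-17/2) + q^(-15/2) - q^(-13/2) + q^(-11/2) - q^(-9/2) - q^(-5/2)  [11 crossings, <D> = A^-11 + A^-3 - A + A^5 - A^9 + A^13, w = -7]
V(D4) = -q^(1/2) + q^(3/2) - q^(5/2) - q^(9/2)  (w +5, c 13, <D> = A^-3 + A^5 - A^9 + A^13)
note: comparing 4 Jones polynomials yields 2 groups


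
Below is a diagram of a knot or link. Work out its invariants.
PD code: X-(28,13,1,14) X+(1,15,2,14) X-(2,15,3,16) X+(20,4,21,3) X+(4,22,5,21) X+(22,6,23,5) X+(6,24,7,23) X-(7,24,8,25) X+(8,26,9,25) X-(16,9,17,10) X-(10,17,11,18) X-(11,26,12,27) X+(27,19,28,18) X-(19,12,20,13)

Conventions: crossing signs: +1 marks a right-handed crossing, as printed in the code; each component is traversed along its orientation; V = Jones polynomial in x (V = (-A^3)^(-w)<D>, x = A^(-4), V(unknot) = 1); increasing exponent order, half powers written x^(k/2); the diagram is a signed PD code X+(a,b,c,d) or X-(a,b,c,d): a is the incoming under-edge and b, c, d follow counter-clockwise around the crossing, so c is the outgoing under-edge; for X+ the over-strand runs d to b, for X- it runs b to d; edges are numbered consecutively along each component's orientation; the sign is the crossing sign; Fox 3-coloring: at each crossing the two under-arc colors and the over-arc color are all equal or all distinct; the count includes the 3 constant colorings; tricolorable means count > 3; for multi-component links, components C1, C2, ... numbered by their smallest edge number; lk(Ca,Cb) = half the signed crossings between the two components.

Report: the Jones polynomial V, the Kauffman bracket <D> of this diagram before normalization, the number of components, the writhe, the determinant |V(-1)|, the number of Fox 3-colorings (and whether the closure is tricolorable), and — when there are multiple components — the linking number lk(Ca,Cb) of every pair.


V(x) = -x^-4 + x^-3 - x^-2 + 2x^-1 - 1 + 2x - x^2 + x^3 - x^4
bracket: -A^-16 + A^-12 - A^-8 + 2A^-4 - 1 + 2A^4 - A^8 + A^12 - A^16, w = 0
1 component, writhe 0, over 14 crossings
det 11, colorings 3 of 3^14 — not tricolorable
observation: det 11 = |V(-1)|; not divisible by 3, so not tricolorable


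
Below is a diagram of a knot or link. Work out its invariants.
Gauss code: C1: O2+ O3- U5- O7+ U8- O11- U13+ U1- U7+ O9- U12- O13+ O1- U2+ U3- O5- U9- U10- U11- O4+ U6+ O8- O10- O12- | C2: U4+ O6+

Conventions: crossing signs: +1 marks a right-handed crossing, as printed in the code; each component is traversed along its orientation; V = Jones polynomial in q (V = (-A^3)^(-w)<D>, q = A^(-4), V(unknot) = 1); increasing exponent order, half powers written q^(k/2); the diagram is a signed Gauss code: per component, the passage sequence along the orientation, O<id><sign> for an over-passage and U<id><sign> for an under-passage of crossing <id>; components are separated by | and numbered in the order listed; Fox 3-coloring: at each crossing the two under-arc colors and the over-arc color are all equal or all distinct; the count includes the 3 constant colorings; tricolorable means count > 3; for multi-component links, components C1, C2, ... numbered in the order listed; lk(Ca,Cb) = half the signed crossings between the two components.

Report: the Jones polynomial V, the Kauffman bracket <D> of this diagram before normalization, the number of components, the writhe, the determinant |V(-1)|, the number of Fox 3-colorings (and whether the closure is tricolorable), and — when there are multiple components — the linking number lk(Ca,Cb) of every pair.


Jones polynomial: V(q) = q^(-11/2) - q^(-9/2) + 2q^(-7/2) - 3q^(-5/2) + 2q^(-3/2) - 3q^(-1/2) + q^(1/2) - q^(3/2)
<D> = A^-15 - A^-11 + 3A^-7 - 2A^-3 + 3A - 2A^5 + A^9 - A^13; writhe -3
components 2, writhe -3 (13 crossings)
linking number lk(C1,C2) = +1
3-colorings: 3 of 3^13, det 14 — not tricolorable
note: w = -3 shifts under R1 moves; the (-A^3)^(3) factor cancels that in V


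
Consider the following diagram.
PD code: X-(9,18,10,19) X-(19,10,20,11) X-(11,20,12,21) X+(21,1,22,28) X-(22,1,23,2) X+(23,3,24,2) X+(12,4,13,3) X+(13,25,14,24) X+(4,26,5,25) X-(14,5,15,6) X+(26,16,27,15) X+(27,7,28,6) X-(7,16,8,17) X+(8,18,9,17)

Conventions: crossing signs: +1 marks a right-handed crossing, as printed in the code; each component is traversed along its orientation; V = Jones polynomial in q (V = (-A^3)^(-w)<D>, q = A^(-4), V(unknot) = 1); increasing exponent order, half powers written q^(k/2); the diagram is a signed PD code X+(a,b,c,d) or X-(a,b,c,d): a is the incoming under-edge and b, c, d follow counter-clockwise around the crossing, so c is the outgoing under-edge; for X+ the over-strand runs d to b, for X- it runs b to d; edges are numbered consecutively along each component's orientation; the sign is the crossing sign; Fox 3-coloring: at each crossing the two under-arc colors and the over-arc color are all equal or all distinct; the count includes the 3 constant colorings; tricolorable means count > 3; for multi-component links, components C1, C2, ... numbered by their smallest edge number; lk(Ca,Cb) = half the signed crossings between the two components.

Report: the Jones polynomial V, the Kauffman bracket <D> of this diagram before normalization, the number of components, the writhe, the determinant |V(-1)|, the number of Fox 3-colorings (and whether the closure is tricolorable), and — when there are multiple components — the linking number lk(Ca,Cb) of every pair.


V = -q^-1 + 2 - q + 2q^2 - q^3 + q^4 - q^5
<D> = -A^-14 + A^-10 - A^-6 + 2A^-2 - A^2 + 2A^6 - A^10 (w = +2)
1 component over 14 crossings, w = +2
9 Fox colorings among 3^14, |V(-1)| = 9: tricolorable
why: |V(-1)| = 9: so tricolorable, since 3 divides 9


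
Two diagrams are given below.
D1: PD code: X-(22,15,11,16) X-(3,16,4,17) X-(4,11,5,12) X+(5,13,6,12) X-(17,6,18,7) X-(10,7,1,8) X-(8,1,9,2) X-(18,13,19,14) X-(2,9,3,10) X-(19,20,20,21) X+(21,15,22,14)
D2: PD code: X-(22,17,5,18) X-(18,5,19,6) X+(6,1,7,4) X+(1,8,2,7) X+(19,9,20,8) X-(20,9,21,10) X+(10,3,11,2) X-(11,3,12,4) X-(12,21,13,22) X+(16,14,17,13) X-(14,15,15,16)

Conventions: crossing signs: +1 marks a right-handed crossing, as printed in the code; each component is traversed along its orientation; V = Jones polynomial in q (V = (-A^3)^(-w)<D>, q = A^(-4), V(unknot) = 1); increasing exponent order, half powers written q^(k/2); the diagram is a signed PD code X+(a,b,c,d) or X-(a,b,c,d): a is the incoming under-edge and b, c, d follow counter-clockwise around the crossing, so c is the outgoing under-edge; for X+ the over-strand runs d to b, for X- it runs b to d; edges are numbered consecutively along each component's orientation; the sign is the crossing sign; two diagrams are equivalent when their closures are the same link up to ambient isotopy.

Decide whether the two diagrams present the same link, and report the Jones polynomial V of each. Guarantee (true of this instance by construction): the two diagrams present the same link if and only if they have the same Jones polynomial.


equivalent: no
V(D1) = q^(-13/2) - q^(-11/2) + q^(-9/2) - 2q^(-7/2) - q^(-3/2)  (w -7, c 11, <D> = A^-15 + 2A^-7 - A^-3 + A - A^5)
V(D2) = q^(-7/2) - q^(-5/2) + q^(-3/2) - 2q^(-1/2) - q^(3/2)  (w -1, c 11, <D> = A^-9 + 2A^-1 - A^3 + A^7 - A^11)
why: comparing 2 Jones polynomials yields 2 groups


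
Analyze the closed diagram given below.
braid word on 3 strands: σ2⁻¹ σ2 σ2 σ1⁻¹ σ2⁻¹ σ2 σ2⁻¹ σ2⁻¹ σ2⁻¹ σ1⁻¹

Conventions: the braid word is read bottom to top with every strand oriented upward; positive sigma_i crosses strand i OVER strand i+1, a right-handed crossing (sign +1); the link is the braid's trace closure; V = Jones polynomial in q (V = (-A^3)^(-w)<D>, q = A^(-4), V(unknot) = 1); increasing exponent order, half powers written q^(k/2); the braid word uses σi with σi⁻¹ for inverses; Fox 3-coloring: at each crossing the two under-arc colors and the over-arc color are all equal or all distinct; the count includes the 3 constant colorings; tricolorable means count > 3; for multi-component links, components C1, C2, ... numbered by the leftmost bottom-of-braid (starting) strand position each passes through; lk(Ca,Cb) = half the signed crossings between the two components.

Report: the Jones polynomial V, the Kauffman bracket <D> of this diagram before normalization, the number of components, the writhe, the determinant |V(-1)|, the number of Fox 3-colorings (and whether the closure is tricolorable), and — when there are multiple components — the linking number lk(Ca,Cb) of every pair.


V = -q^-6 + q^-5 - q^-4 + 2q^-3 - q^-2 + q^-1
<D> = A^-8 - A^-4 + 2 - A^4 + A^8 - A^12 (w = -4)
1 component over 10 crossings, w = -4
3 Fox colorings among 3^10, |V(-1)| = 7: not tricolorable
why: the word shrinks to σ2 σ1⁻¹ σ2⁻¹ σ2⁻¹ σ2⁻¹ σ1⁻¹ after cancelling


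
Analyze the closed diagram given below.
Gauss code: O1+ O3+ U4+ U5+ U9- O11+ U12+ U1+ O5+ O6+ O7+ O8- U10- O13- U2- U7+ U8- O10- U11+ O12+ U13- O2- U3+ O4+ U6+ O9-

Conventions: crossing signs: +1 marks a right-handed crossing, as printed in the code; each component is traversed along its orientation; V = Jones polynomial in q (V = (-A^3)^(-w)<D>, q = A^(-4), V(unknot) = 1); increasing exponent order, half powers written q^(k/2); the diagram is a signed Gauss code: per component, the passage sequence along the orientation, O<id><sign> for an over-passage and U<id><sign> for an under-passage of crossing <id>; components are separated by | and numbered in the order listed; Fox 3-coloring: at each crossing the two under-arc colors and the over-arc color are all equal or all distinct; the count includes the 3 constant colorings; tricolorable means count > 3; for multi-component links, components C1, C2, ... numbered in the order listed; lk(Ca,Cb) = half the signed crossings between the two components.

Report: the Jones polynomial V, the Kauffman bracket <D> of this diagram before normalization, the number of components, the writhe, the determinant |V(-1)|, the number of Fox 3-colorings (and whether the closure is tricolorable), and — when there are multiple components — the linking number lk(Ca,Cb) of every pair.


Jones polynomial: V(q) = -q^-2 + 2q^-1 - 3 + 5q - 4q^2 + 5q^3 - 4q^4 + 2q^5 - q^6
<D> = A^-15 - 2A^-11 + 4A^-7 - 5A^-3 + 4A - 5A^5 + 3A^9 - 2A^13 + A^17; writhe +3
components 1, writhe +3 (13 crossings)
3-colorings: 9 of 3^13, det 27 — tricolorable
note: det 27 = |V(-1)|; divisible by 3, so tricolorable


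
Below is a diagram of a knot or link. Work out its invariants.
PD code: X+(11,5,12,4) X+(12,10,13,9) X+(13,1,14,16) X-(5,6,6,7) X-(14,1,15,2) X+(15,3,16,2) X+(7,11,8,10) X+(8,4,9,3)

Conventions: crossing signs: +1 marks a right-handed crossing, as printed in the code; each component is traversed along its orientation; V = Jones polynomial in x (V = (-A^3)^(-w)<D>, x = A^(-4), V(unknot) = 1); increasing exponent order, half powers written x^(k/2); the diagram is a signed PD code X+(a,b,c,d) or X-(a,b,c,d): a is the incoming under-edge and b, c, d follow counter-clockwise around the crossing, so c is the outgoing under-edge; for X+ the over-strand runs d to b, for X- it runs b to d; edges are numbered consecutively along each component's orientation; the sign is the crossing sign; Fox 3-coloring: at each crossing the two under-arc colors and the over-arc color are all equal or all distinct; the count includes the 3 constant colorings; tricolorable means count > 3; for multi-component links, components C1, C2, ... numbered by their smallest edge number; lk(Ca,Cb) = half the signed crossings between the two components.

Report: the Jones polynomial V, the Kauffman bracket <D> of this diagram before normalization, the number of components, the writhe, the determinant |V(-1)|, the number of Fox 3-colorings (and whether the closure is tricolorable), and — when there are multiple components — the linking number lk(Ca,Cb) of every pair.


Jones polynomial: V(x) = x + x^3 - x^4
<D> = -A^-4 + 1 + A^8; writhe +4
components 1, writhe +4 (8 crossings)
3-colorings: 9 of 3^8, det 3 — tricolorable
note: w = +4 (over 8 crossings) is diagram-only; (-A^3)^(-4) removes it from V


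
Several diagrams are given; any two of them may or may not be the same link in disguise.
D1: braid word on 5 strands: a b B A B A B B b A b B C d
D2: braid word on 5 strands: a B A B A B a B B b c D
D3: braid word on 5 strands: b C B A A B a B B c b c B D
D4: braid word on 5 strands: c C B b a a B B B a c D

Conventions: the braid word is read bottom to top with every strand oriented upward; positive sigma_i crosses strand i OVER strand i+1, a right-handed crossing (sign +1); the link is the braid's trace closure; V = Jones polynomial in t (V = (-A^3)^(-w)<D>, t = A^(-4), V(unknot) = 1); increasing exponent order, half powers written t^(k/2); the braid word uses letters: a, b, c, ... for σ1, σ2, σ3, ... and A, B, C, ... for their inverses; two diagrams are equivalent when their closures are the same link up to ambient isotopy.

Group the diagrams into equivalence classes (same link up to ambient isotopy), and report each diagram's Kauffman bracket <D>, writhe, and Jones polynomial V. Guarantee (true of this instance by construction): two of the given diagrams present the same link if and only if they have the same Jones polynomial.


classes: {D1} | {D2, D3} | {D4}
V(D1) = -t^-4 + t^-3 + t^-1  [14 crossings, <D> = A^-8 + 1 - A^4, w = -4]
V(D2) = -t^-6 + t^-5 - t^-4 + 2t^-3 - t^-2 + t^-1  (w -4, c 12, <D> = A^-8 - A^-4 + 2 - A^4 + A^8 - A^12)
V(D3) = -t^-6 + t^-5 - t^-4 + 2t^-3 - t^-2 + t^-1  [14 crossings, <D> = A^-8 - A^-4 + 2 - A^4 + A^8 - A^12, w = -4]
V(D4) = -t^-3 + t^-2 - t^-1 + 3 - t + t^2 - t^3  (w 0, c 12, <D> = -A^-12 + A^-8 - A^-4 + 3 - A^4 + A^8 - A^12)
note: 3 classes among 4 diagrams; unequal V(t) rules out equality


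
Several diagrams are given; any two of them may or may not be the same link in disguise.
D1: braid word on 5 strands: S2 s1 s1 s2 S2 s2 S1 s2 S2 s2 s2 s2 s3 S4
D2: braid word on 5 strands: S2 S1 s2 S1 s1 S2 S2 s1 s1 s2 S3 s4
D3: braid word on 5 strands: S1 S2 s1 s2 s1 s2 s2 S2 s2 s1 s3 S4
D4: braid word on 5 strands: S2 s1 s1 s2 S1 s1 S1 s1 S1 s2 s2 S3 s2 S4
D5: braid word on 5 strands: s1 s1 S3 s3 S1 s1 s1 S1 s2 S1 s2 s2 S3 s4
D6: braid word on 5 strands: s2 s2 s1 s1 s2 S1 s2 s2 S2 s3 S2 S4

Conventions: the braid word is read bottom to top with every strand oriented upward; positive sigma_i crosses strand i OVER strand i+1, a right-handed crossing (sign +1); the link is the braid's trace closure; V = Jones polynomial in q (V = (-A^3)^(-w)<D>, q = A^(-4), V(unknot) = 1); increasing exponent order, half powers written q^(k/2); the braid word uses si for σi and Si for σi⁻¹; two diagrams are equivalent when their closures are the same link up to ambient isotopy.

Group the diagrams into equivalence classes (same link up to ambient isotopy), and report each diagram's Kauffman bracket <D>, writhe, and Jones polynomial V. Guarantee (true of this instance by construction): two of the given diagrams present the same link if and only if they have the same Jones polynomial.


grouping into links: {D1, D4, D5, D6} | {D2} | {D3}
V(D1) = q - q^2 + 2q^3 - q^4 + q^5 - q^6  (w +4, c 14, <D> = -A^-12 + A^-8 - A^-4 + 2 - A^4 + A^8)
V(D2) = 1  [12 crossings, <D> = 1, w = 0]
V(D3) = q + q^3 - q^4  (w +4, c 12, <D> = -A^-4 + 1 + A^8)
D4 (bracket -A^-18 + A^-14 - A^-10 + 2A^-6 - A^-2 + A^2; 14 crossings at w = +2): V = q - q^2 + 2q^3 - q^4 + q^5 - q^6
D5 (bracket -A^-12 + A^-8 - A^-4 + 2 - A^4 + A^8; 14 crossings at w = +4): V = q - q^2 + 2q^3 - q^4 + q^5 - q^6
V(D6) = q - q^2 + 2q^3 - q^4 + q^5 - q^6  (w +4, c 12, <D> = -A^-12 + A^-8 - A^-4 + 2 - A^4 + A^8)
key observation: 3 values of V(q) split the 6 diagrams


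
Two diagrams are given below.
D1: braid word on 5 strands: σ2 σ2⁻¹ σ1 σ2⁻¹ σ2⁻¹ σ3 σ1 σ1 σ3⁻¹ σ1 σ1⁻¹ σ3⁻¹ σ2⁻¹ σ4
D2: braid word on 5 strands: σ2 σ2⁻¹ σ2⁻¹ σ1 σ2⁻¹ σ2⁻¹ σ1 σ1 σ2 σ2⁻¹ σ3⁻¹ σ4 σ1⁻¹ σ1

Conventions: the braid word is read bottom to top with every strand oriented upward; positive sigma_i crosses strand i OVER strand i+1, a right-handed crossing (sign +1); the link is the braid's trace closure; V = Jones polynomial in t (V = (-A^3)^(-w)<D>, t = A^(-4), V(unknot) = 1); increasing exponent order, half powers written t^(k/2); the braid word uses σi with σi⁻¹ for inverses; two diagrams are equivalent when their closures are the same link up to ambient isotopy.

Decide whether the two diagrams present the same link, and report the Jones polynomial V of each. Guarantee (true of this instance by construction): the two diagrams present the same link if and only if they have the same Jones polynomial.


same link: yes
V(D1) = -t^-3 + 2t^-2 - 2t^-1 + 3 - 2t + 2t^2 - t^3  [14 crossings, <D> = -A^-12 + 2A^-8 - 2A^-4 + 3 - 2A^4 + 2A^8 - A^12, w = 0]
D2 (bracket -A^-12 + 2A^-8 - 2A^-4 + 3 - 2A^4 + 2A^8 - A^12; 14 crossings at w = 0): V = -t^-3 + 2t^-2 - 2t^-1 + 3 - 2t + 2t^2 - t^3
note: from 14 to 14 crossings by R-moves: one link, two diagrams


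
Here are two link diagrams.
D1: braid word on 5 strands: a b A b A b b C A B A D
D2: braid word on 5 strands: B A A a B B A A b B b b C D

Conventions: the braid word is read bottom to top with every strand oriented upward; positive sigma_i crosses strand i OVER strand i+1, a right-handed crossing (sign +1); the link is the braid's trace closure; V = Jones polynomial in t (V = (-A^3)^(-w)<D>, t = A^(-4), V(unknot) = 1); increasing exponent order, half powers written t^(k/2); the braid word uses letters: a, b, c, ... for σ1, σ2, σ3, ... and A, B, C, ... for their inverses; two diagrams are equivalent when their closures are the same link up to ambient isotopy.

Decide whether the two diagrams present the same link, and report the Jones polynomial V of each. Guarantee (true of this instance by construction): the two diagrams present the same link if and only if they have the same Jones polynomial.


equivalent: no
V(D1) = -t^-3 + 2t^-2 - 2t^-1 + 3 - 2t + 2t^2 - t^3  (w -2, c 12, <D> = -A^-18 + 2A^-14 - 2A^-10 + 3A^-6 - 2A^-2 + 2A^2 - A^6)
V(D2) = -t^-6 + t^-5 - t^-4 + 2t^-3 - t^-2 + t^-1  (w -6, c 14, <D> = A^-14 - A^-10 + 2A^-6 - A^-2 + A^2 - A^6)
why: 2 values of V(t) split the 2 diagrams


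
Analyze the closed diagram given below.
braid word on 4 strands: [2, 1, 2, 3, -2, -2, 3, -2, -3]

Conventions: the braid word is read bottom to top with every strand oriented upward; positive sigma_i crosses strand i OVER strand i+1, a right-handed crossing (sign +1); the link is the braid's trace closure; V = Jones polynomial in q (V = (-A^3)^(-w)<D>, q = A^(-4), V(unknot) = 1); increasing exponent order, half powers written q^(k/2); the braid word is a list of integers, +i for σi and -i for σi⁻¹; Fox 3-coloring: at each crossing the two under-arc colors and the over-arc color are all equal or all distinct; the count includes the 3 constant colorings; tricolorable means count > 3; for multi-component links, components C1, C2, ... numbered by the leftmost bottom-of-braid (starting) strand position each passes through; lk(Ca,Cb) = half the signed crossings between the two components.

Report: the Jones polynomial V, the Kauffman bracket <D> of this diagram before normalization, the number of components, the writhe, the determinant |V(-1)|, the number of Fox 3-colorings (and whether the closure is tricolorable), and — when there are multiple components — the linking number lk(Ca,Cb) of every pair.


Jones polynomial: V(q) = -q^-3 + q^-2 - q^-1 + 3 - q + q^2 - q^3
<D> = A^-9 - A^-5 + A^-1 - 3A^3 + A^7 - A^11 + A^15; writhe +1
components 1, writhe +1 (9 crossings)
3-colorings: 27 of 3^9, det 9 — tricolorable
note: the span of V is 6, forcing >= 6 crossings in any diagram


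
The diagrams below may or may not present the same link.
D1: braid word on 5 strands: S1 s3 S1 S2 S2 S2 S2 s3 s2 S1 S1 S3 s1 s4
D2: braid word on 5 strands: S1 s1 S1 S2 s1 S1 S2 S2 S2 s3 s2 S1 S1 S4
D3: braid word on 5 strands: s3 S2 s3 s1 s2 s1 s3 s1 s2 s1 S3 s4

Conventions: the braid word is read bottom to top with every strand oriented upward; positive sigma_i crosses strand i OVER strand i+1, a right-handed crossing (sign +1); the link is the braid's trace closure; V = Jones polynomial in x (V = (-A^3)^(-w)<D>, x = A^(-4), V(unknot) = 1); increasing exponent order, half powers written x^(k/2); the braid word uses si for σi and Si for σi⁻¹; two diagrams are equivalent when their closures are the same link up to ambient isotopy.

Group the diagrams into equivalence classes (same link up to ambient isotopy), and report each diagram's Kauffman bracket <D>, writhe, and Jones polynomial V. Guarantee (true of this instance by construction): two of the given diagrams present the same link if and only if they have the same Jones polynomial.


classes: {D1, D2} | {D3}
V(D1) = x^-8 - 2x^-7 + x^-6 - 2x^-5 + 2x^-4 + x^-2  [14 crossings, <D> = A^-4 + 2A^4 - 2A^8 + A^12 - 2A^16 + A^20, w = -4]
V(D2) = x^-8 - 2x^-7 + x^-6 - 2x^-5 + 2x^-4 + x^-2  (w -6, c 14, <D> = A^-10 + 2A^-2 - 2A^2 + A^6 - 2A^10 + A^14)
V(D3) = x^2 + x^4 - x^5 + x^6 - x^7  [12 crossings, <D> = -A^-4 + 1 - A^4 + A^8 + A^16, w = +8]
note: 2 classes among 3 diagrams; unequal V(x) rules out equality


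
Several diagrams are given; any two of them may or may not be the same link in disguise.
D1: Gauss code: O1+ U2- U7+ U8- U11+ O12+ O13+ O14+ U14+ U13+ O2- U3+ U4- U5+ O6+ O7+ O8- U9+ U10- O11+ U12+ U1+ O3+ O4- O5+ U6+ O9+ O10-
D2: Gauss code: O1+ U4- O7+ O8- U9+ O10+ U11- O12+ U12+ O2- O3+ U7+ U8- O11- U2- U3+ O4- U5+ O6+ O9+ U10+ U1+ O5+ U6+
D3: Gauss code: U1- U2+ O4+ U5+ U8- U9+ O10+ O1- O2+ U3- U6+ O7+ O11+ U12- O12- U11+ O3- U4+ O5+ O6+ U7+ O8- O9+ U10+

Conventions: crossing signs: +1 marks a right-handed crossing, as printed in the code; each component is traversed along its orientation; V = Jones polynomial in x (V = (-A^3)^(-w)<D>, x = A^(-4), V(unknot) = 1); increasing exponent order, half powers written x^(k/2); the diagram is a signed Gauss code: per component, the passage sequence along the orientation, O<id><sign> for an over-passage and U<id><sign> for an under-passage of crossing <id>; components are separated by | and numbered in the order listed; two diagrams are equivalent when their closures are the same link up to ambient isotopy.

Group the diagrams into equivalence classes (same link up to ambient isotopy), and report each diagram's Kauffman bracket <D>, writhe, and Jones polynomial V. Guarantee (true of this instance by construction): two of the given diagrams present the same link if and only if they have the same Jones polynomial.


grouping into links: {D1, D2, D3}
V(D1) = x - x^2 + 2x^3 - x^4 + x^5 - x^6  (w +6, c 14, <D> = -A^-6 + A^-2 - A^2 + 2A^6 - A^10 + A^14)
V(D2) = x - x^2 + 2x^3 - x^4 + x^5 - x^6  (w +4, c 12, <D> = -A^-12 + A^-8 - A^-4 + 2 - A^4 + A^8)
V(D3) = x - x^2 + 2x^3 - x^4 + x^5 - x^6  (w +4, c 12, <D> = -A^-12 + A^-8 - A^-4 + 2 - A^4 + A^8)
key observation: one V(x) for all 3 diagrams — one class (guaranteed)


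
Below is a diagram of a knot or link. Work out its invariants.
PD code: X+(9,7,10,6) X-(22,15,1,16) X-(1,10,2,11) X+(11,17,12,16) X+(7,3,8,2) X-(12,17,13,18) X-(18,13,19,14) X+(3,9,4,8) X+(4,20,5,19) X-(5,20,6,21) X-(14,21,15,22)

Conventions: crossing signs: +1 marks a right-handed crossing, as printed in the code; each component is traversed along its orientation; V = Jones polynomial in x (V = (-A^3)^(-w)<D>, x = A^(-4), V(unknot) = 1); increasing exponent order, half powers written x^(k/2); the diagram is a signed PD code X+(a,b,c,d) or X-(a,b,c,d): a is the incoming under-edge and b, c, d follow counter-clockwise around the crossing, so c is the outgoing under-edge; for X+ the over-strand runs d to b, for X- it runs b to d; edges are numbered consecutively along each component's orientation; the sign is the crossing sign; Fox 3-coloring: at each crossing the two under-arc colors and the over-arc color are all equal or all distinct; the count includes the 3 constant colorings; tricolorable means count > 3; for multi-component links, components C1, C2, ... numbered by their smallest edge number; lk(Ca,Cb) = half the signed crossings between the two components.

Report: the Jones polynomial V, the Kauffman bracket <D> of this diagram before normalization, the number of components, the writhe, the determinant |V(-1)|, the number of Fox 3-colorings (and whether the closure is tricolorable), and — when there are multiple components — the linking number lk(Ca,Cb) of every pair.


V(x) = -x^-3 + x^-2 - x^-1 + 3 - x + x^2 - x^3
bracket: A^-15 - A^-11 + A^-7 - 3A^-3 + A - A^5 + A^9, w = -1
1 component, writhe -1, over 11 crossings
det 9, colorings 27 of 3^11 — tricolorable
observation: |V(-1)| = 9: so tricolorable, since 3 divides 9
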